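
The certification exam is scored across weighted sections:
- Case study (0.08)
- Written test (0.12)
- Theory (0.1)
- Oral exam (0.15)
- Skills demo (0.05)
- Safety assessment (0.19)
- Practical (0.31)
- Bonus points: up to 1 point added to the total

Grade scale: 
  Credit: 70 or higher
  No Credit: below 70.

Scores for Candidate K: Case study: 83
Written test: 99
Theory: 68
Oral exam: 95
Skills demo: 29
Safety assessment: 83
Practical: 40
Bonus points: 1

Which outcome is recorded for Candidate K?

Credit

Weighted total:
  Case study 83 × 0.08 = 6.64
  Written test 99 × 0.12 = 11.88
  Theory 68 × 0.1 = 6.8
  Oral exam 95 × 0.15 = 14.25
  Skills demo 29 × 0.05 = 1.45
  Safety assessment 83 × 0.19 = 15.77
  Practical 40 × 0.31 = 12.4
Sum = 69.19
Bonus points: 69.19 + 1 = 70.19
70.19 ≥ 70 → Credit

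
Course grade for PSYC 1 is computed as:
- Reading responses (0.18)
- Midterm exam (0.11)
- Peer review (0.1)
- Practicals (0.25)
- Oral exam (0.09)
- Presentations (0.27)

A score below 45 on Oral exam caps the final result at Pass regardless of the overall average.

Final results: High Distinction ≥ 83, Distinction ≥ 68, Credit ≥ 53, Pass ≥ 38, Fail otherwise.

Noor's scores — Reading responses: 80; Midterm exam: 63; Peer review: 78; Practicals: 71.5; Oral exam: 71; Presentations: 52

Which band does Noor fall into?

Oral exam score 71 ≥ 45: minimum met.
Weighted total:
  Reading responses 80 × 0.18 = 14.4
  Midterm exam 63 × 0.11 = 6.93
  Peer review 78 × 0.1 = 7.8
  Practicals 71.5 × 0.25 = 17.875
  Oral exam 71 × 0.09 = 6.39
  Presentations 52 × 0.27 = 14.04
Sum = 67.435
67.435 is ≥ 53 and < 68 → Credit

Credit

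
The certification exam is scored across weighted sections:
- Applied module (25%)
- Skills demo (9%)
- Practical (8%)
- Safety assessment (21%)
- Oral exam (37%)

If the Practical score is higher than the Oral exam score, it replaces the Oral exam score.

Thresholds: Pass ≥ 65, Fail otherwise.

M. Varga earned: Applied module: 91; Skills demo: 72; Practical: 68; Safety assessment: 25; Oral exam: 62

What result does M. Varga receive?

Practical (68) > Oral exam (62), so Oral exam counts as 68.
Weighted total:
  Applied module 91 × 0.25 = 22.75
  Skills demo 72 × 0.09 = 6.48
  Practical 68 × 0.08 = 5.44
  Safety assessment 25 × 0.21 = 5.25
  Oral exam 68 × 0.37 = 25.16
Sum = 65.08
65.08 ≥ 65 → Pass

Pass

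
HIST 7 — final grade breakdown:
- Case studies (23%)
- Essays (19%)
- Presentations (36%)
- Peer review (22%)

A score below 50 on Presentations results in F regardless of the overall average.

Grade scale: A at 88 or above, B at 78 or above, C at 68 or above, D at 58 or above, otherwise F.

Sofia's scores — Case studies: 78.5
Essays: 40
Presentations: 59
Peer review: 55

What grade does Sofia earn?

Presentations score 59 ≥ 50: minimum met.
Weighted total:
  Case studies 78.5 × 0.23 = 18.055
  Essays 40 × 0.19 = 7.6
  Presentations 59 × 0.36 = 21.24
  Peer review 55 × 0.22 = 12.1
Sum = 58.995
58.995 is ≥ 58 and < 68 → D

D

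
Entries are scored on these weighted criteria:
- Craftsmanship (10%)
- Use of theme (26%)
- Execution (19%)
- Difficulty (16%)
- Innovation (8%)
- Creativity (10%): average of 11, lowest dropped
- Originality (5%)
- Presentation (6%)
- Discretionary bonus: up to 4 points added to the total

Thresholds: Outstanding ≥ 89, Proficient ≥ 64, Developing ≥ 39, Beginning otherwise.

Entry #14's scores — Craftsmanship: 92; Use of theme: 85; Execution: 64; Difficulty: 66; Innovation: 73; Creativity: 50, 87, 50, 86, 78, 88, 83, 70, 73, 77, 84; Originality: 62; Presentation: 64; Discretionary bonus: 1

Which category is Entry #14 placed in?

Proficient

Creativity: drop 50 → average of remaining 10 = 776/10 = 77.6
Weighted total:
  Craftsmanship 92 × 0.1 = 9.2
  Use of theme 85 × 0.26 = 22.1
  Execution 64 × 0.19 = 12.16
  Difficulty 66 × 0.16 = 10.56
  Innovation 73 × 0.08 = 5.84
  Creativity 77.6 × 0.1 = 7.76
  Originality 62 × 0.05 = 3.1
  Presentation 64 × 0.06 = 3.84
Sum = 74.56
Discretionary bonus: 74.56 + 1 = 75.56
75.56 is ≥ 64 and < 89 → Proficient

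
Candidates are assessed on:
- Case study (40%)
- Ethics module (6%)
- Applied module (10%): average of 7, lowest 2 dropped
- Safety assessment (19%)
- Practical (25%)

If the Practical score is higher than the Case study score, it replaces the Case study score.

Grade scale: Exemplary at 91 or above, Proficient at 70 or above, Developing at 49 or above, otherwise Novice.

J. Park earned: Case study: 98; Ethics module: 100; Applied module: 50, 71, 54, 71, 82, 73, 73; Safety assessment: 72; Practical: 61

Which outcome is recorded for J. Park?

Proficient

Applied module: drop 50, 54 → average of remaining 5 = 370/5 = 74
Practical (61) ≤ Case study (98), so Case study stays at 98.
Weighted total:
  Case study 98 × 0.4 = 39.2
  Ethics module 100 × 0.06 = 6
  Applied module 74 × 0.1 = 7.4
  Safety assessment 72 × 0.19 = 13.68
  Practical 61 × 0.25 = 15.25
Sum = 81.53
81.53 is ≥ 70 and < 91 → Proficient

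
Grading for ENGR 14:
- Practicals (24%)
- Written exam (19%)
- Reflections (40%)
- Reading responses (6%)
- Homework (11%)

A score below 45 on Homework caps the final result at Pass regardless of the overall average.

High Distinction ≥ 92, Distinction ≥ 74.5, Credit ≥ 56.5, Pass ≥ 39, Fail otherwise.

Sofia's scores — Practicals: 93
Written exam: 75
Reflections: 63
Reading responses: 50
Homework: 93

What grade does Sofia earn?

Distinction

Homework score 93 ≥ 45: minimum met.
Weighted total:
  Practicals 93 × 0.24 = 22.32
  Written exam 75 × 0.19 = 14.25
  Reflections 63 × 0.4 = 25.2
  Reading responses 50 × 0.06 = 3
  Homework 93 × 0.11 = 10.23
Sum = 75
75 is ≥ 74.5 and < 92 → Distinction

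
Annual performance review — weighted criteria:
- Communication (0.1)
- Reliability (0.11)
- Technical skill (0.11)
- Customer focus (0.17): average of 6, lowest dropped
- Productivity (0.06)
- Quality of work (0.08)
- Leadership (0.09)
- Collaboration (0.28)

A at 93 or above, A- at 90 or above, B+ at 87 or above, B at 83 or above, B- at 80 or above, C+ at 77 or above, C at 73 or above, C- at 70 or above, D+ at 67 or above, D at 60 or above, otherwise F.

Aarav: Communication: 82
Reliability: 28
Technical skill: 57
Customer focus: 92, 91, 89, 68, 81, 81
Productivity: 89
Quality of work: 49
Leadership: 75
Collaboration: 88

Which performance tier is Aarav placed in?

Customer focus: drop 68 → average of remaining 5 = 434/5 = 86.8
Weighted total:
  Communication 82 × 0.1 = 8.2
  Reliability 28 × 0.11 = 3.08
  Technical skill 57 × 0.11 = 6.27
  Customer focus 86.8 × 0.17 = 14.756
  Productivity 89 × 0.06 = 5.34
  Quality of work 49 × 0.08 = 3.92
  Leadership 75 × 0.09 = 6.75
  Collaboration 88 × 0.28 = 24.64
Sum = 72.956
72.956 is ≥ 70 and < 73 → C-

C-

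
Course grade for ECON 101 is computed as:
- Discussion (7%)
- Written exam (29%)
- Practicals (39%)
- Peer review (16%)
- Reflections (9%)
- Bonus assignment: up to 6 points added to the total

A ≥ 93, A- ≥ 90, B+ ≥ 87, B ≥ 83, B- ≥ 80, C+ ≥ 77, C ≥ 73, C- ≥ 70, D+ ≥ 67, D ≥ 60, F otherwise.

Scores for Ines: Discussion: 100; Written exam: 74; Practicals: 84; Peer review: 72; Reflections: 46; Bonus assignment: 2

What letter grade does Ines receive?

Weighted total:
  Discussion 100 × 0.07 = 7
  Written exam 74 × 0.29 = 21.46
  Practicals 84 × 0.39 = 32.76
  Peer review 72 × 0.16 = 11.52
  Reflections 46 × 0.09 = 4.14
Sum = 76.88
Bonus assignment: 76.88 + 2 = 78.88
78.88 is ≥ 77 and < 80 → C+

C+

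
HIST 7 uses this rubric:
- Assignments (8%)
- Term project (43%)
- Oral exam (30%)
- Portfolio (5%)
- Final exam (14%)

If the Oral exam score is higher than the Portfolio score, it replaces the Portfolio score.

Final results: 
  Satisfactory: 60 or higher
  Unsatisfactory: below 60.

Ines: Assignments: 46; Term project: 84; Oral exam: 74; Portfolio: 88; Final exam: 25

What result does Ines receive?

Oral exam (74) ≤ Portfolio (88), so Portfolio stays at 88.
Weighted total:
  Assignments 46 × 0.08 = 3.68
  Term project 84 × 0.43 = 36.12
  Oral exam 74 × 0.3 = 22.2
  Portfolio 88 × 0.05 = 4.4
  Final exam 25 × 0.14 = 3.5
Sum = 69.9
69.9 ≥ 60 → Satisfactory

Satisfactory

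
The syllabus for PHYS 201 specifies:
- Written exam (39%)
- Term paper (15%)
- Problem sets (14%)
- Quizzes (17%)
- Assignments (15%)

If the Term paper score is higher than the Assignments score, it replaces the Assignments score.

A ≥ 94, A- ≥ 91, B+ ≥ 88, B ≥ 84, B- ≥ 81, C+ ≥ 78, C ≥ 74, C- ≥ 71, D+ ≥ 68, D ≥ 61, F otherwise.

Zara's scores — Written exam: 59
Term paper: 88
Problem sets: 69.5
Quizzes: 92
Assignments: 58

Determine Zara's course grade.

Term paper (88) > Assignments (58), so Assignments counts as 88.
Weighted total:
  Written exam 59 × 0.39 = 23.01
  Term paper 88 × 0.15 = 13.2
  Problem sets 69.5 × 0.14 = 9.73
  Quizzes 92 × 0.17 = 15.64
  Assignments 88 × 0.15 = 13.2
Sum = 74.78
74.78 is ≥ 74 and < 78 → C

C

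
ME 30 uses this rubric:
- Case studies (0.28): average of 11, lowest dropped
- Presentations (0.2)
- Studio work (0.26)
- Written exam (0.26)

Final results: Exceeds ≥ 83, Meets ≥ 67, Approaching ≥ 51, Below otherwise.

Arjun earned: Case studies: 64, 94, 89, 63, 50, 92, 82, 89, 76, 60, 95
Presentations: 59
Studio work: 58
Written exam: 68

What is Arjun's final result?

Case studies: drop 50 → average of remaining 10 = 804/10 = 80.4
Weighted total:
  Case studies 80.4 × 0.28 = 22.512
  Presentations 59 × 0.2 = 11.8
  Studio work 58 × 0.26 = 15.08
  Written exam 68 × 0.26 = 17.68
Sum = 67.072
67.072 is ≥ 67 and < 83 → Meets

Meets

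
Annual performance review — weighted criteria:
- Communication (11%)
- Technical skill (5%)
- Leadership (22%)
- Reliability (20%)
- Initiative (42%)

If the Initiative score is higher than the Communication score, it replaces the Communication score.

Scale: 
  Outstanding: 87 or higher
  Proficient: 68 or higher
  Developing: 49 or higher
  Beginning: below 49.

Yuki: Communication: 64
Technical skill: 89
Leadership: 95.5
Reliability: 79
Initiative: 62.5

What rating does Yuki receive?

Initiative (62.5) ≤ Communication (64), so Communication stays at 64.
Weighted total:
  Communication 64 × 0.11 = 7.04
  Technical skill 89 × 0.05 = 4.45
  Leadership 95.5 × 0.22 = 21.01
  Reliability 79 × 0.2 = 15.8
  Initiative 62.5 × 0.42 = 26.25
Sum = 74.55
74.55 is ≥ 68 and < 87 → Proficient

Proficient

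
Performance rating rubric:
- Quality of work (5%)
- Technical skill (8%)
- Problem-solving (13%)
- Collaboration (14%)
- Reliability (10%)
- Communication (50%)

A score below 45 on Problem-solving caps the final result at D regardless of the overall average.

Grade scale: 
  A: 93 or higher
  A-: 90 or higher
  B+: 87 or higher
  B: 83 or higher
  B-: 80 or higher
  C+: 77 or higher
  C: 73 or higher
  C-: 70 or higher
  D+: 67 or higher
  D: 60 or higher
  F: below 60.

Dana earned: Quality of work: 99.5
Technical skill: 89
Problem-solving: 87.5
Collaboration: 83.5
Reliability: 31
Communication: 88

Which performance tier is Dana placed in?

B-

Problem-solving score 87.5 ≥ 45: minimum met.
Weighted total:
  Quality of work 99.5 × 0.05 = 4.975
  Technical skill 89 × 0.08 = 7.12
  Problem-solving 87.5 × 0.13 = 11.375
  Collaboration 83.5 × 0.14 = 11.69
  Reliability 31 × 0.1 = 3.1
  Communication 88 × 0.5 = 44
Sum = 82.26
82.26 is ≥ 80 and < 83 → B-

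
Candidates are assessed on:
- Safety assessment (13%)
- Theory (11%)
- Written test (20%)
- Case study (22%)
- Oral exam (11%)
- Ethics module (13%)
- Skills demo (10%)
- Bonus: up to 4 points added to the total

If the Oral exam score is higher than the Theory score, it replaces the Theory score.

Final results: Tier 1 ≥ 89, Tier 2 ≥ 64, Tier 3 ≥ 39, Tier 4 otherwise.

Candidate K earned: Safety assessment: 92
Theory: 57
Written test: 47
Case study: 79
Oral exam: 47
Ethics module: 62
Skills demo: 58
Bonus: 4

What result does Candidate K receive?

Oral exam (47) ≤ Theory (57), so Theory stays at 57.
Weighted total:
  Safety assessment 92 × 0.13 = 11.96
  Theory 57 × 0.11 = 6.27
  Written test 47 × 0.2 = 9.4
  Case study 79 × 0.22 = 17.38
  Oral exam 47 × 0.11 = 5.17
  Ethics module 62 × 0.13 = 8.06
  Skills demo 58 × 0.1 = 5.8
Sum = 64.04
Bonus: 64.04 + 4 = 68.04
68.04 is ≥ 64 and < 89 → Tier 2

Tier 2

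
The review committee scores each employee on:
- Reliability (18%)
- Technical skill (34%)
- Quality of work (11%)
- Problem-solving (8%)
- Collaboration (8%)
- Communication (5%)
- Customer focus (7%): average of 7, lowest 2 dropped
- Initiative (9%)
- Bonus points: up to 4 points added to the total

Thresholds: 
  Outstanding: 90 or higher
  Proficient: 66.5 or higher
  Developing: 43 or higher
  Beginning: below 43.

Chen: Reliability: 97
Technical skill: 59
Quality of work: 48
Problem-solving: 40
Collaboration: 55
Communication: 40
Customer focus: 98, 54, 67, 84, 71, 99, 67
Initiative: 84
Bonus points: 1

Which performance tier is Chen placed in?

Customer focus: drop 54, 67 → average of remaining 5 = 419/5 = 83.8
Weighted total:
  Reliability 97 × 0.18 = 17.46
  Technical skill 59 × 0.34 = 20.06
  Quality of work 48 × 0.11 = 5.28
  Problem-solving 40 × 0.08 = 3.2
  Collaboration 55 × 0.08 = 4.4
  Communication 40 × 0.05 = 2
  Customer focus 83.8 × 0.07 = 5.866
  Initiative 84 × 0.09 = 7.56
Sum = 65.826
Bonus points: 65.826 + 1 = 66.826
66.826 is ≥ 66.5 and < 90 → Proficient

Proficient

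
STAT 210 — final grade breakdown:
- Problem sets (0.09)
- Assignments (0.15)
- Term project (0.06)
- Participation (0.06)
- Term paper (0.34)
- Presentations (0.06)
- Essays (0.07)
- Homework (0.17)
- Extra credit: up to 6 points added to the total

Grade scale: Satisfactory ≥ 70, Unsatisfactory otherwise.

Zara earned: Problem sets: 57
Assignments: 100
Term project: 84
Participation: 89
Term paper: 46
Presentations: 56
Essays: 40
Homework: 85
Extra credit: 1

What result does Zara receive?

Weighted total:
  Problem sets 57 × 0.09 = 5.13
  Assignments 100 × 0.15 = 15
  Term project 84 × 0.06 = 5.04
  Participation 89 × 0.06 = 5.34
  Term paper 46 × 0.34 = 15.64
  Presentations 56 × 0.06 = 3.36
  Essays 40 × 0.07 = 2.8
  Homework 85 × 0.17 = 14.45
Sum = 66.76
Extra credit: 66.76 + 1 = 67.76
67.76 < 70 → Unsatisfactory

Unsatisfactory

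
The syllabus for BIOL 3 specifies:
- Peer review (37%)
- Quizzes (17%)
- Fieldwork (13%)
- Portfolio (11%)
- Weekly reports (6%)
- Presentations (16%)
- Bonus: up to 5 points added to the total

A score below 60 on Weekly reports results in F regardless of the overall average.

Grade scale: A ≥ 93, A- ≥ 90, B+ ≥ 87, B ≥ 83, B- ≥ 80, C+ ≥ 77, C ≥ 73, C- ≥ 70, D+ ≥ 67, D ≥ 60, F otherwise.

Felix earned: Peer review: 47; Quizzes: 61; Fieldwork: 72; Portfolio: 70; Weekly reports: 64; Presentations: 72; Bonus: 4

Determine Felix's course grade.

D

Weekly reports score 64 ≥ 60: minimum met.
Weighted total:
  Peer review 47 × 0.37 = 17.39
  Quizzes 61 × 0.17 = 10.37
  Fieldwork 72 × 0.13 = 9.36
  Portfolio 70 × 0.11 = 7.7
  Weekly reports 64 × 0.06 = 3.84
  Presentations 72 × 0.16 = 11.52
Sum = 60.18
Bonus: 60.18 + 4 = 64.18
64.18 is ≥ 60 and < 67 → D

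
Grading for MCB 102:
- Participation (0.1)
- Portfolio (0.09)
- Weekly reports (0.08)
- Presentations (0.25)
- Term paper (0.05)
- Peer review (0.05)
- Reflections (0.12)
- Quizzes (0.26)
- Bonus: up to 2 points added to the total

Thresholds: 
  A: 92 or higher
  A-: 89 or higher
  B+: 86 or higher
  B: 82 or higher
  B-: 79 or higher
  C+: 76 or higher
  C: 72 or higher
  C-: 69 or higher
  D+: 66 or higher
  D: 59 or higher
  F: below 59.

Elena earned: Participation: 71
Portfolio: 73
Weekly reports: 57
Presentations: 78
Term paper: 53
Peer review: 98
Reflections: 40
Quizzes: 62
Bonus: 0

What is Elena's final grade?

D+

Weighted total:
  Participation 71 × 0.1 = 7.1
  Portfolio 73 × 0.09 = 6.57
  Weekly reports 57 × 0.08 = 4.56
  Presentations 78 × 0.25 = 19.5
  Term paper 53 × 0.05 = 2.65
  Peer review 98 × 0.05 = 4.9
  Reflections 40 × 0.12 = 4.8
  Quizzes 62 × 0.26 = 16.12
Sum = 66.2
Bonus: 66.2 + 0 = 66.2
66.2 is ≥ 66 and < 69 → D+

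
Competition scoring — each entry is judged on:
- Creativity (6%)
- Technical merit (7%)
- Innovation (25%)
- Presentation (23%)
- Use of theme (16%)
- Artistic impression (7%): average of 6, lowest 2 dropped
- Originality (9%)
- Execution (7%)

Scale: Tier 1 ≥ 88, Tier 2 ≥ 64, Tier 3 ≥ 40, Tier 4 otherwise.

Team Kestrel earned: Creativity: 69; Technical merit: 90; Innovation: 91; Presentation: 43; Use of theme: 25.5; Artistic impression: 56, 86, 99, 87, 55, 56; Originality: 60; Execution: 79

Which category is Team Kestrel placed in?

Tier 3

Artistic impression: drop 55, 56 → average of remaining 4 = 328/4 = 82
Weighted total:
  Creativity 69 × 0.06 = 4.14
  Technical merit 90 × 0.07 = 6.3
  Innovation 91 × 0.25 = 22.75
  Presentation 43 × 0.23 = 9.89
  Use of theme 25.5 × 0.16 = 4.08
  Artistic impression 82 × 0.07 = 5.74
  Originality 60 × 0.09 = 5.4
  Execution 79 × 0.07 = 5.53
Sum = 63.83
63.83 is ≥ 40 and < 64 → Tier 3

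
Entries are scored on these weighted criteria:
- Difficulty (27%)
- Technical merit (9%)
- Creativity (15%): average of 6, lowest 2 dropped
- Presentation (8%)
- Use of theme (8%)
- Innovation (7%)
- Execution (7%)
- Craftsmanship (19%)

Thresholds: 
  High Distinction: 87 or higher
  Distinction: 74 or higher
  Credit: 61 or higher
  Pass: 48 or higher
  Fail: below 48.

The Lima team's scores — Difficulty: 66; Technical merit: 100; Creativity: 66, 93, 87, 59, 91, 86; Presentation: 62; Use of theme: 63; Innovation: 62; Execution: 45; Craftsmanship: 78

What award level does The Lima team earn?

Creativity: drop 59, 66 → average of remaining 4 = 357/4 = 89.25
Weighted total:
  Difficulty 66 × 0.27 = 17.82
  Technical merit 100 × 0.09 = 9
  Creativity 89.25 × 0.15 = 13.3875
  Presentation 62 × 0.08 = 4.96
  Use of theme 63 × 0.08 = 5.04
  Innovation 62 × 0.07 = 4.34
  Execution 45 × 0.07 = 3.15
  Craftsmanship 78 × 0.19 = 14.82
Sum = 72.5175
72.5175 is ≥ 61 and < 74 → Credit

Credit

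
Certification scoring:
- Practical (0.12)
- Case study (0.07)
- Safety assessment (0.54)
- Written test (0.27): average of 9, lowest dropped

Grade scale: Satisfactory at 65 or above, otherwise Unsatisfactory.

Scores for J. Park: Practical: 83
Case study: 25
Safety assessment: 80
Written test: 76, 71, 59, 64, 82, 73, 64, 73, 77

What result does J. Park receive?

Satisfactory

Written test: drop 59 → average of remaining 8 = 580/8 = 72.5
Weighted total:
  Practical 83 × 0.12 = 9.96
  Case study 25 × 0.07 = 1.75
  Safety assessment 80 × 0.54 = 43.2
  Written test 72.5 × 0.27 = 19.575
Sum = 74.485
74.485 ≥ 65 → Satisfactory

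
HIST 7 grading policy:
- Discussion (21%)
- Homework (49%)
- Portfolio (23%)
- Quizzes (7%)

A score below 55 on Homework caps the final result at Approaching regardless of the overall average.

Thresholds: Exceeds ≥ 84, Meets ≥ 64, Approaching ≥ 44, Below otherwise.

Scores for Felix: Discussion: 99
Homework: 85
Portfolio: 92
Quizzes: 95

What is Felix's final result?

Homework score 85 ≥ 55: minimum met.
Weighted total:
  Discussion 99 × 0.21 = 20.79
  Homework 85 × 0.49 = 41.65
  Portfolio 92 × 0.23 = 21.16
  Quizzes 95 × 0.07 = 6.65
Sum = 90.25
90.25 ≥ 84 → Exceeds

Exceeds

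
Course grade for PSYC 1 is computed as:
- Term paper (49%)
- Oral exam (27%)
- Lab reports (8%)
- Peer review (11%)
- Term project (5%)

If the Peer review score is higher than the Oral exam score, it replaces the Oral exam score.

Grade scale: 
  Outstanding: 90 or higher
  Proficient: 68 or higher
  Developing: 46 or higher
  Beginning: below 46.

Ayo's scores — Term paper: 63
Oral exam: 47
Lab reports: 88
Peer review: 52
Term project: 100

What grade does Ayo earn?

Developing

Peer review (52) > Oral exam (47), so Oral exam counts as 52.
Weighted total:
  Term paper 63 × 0.49 = 30.87
  Oral exam 52 × 0.27 = 14.04
  Lab reports 88 × 0.08 = 7.04
  Peer review 52 × 0.11 = 5.72
  Term project 100 × 0.05 = 5
Sum = 62.67
62.67 is ≥ 46 and < 68 → Developing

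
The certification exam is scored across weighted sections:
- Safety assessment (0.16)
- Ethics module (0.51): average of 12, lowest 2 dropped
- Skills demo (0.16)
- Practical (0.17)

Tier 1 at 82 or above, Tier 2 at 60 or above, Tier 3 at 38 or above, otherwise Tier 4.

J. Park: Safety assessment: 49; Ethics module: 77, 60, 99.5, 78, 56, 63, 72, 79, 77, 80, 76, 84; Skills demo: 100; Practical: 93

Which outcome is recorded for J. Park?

Ethics module: drop 56, 60 → average of remaining 10 = 785.5/10 = 78.55
Weighted total:
  Safety assessment 49 × 0.16 = 7.84
  Ethics module 78.55 × 0.51 = 40.0605
  Skills demo 100 × 0.16 = 16
  Practical 93 × 0.17 = 15.81
Sum = 79.7105
79.7105 is ≥ 60 and < 82 → Tier 2

Tier 2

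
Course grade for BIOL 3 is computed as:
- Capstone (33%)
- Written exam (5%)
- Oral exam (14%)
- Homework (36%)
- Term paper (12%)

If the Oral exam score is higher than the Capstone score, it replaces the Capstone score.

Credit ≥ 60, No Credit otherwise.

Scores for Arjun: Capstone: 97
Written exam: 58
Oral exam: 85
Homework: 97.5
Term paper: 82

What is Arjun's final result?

Credit

Oral exam (85) ≤ Capstone (97), so Capstone stays at 97.
Weighted total:
  Capstone 97 × 0.33 = 32.01
  Written exam 58 × 0.05 = 2.9
  Oral exam 85 × 0.14 = 11.9
  Homework 97.5 × 0.36 = 35.1
  Term paper 82 × 0.12 = 9.84
Sum = 91.75
91.75 ≥ 60 → Credit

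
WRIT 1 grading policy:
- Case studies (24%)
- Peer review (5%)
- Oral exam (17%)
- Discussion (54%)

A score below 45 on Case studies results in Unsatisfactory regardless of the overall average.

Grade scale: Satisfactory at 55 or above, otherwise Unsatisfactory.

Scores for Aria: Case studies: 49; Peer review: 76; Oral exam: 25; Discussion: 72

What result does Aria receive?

Case studies score 49 ≥ 45: minimum met.
Weighted total:
  Case studies 49 × 0.24 = 11.76
  Peer review 76 × 0.05 = 3.8
  Oral exam 25 × 0.17 = 4.25
  Discussion 72 × 0.54 = 38.88
Sum = 58.69
58.69 ≥ 55 → Satisfactory

Satisfactory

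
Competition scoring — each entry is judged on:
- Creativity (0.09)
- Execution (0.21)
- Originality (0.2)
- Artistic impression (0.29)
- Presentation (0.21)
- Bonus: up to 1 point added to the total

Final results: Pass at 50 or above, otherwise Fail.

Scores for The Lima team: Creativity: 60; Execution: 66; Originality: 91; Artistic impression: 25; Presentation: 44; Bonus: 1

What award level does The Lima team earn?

Weighted total:
  Creativity 60 × 0.09 = 5.4
  Execution 66 × 0.21 = 13.86
  Originality 91 × 0.2 = 18.2
  Artistic impression 25 × 0.29 = 7.25
  Presentation 44 × 0.21 = 9.24
Sum = 53.95
Bonus: 53.95 + 1 = 54.95
54.95 ≥ 50 → Pass

Pass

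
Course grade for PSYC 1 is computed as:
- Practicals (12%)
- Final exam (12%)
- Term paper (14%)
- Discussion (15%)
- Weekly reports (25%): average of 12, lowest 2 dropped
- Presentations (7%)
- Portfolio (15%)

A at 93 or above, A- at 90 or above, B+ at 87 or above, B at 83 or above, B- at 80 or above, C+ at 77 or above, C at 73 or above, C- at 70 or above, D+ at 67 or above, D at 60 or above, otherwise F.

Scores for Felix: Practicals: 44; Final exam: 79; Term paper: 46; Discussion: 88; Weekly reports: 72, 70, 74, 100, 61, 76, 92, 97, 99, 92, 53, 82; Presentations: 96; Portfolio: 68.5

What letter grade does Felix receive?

Weekly reports: drop 53, 61 → average of remaining 10 = 854/10 = 85.4
Weighted total:
  Practicals 44 × 0.12 = 5.28
  Final exam 79 × 0.12 = 9.48
  Term paper 46 × 0.14 = 6.44
  Discussion 88 × 0.15 = 13.2
  Weekly reports 85.4 × 0.25 = 21.35
  Presentations 96 × 0.07 = 6.72
  Portfolio 68.5 × 0.15 = 10.275
Sum = 72.745
72.745 is ≥ 70 and < 73 → C-

C-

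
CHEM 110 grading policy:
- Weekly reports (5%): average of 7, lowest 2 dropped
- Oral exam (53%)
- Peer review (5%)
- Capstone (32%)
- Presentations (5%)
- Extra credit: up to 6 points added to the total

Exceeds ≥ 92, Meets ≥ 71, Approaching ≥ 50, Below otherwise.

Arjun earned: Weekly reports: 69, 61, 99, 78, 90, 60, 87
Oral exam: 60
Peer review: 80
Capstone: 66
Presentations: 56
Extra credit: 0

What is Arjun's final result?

Approaching

Weekly reports: drop 60, 61 → average of remaining 5 = 423/5 = 84.6
Weighted total:
  Weekly reports 84.6 × 0.05 = 4.23
  Oral exam 60 × 0.53 = 31.8
  Peer review 80 × 0.05 = 4
  Capstone 66 × 0.32 = 21.12
  Presentations 56 × 0.05 = 2.8
Sum = 63.95
Extra credit: 63.95 + 0 = 63.95
63.95 is ≥ 50 and < 71 → Approaching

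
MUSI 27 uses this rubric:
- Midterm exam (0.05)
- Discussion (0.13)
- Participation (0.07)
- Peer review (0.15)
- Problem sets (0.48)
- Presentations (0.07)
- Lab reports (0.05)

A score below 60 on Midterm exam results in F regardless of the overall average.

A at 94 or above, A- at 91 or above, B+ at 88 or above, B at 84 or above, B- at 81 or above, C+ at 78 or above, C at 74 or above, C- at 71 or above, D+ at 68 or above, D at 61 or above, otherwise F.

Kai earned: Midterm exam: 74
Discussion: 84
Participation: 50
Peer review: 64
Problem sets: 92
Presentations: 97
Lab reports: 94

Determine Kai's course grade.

Midterm exam score 74 ≥ 60: minimum met.
Weighted total:
  Midterm exam 74 × 0.05 = 3.7
  Discussion 84 × 0.13 = 10.92
  Participation 50 × 0.07 = 3.5
  Peer review 64 × 0.15 = 9.6
  Problem sets 92 × 0.48 = 44.16
  Presentations 97 × 0.07 = 6.79
  Lab reports 94 × 0.05 = 4.7
Sum = 83.37
83.37 is ≥ 81 and < 84 → B-

B-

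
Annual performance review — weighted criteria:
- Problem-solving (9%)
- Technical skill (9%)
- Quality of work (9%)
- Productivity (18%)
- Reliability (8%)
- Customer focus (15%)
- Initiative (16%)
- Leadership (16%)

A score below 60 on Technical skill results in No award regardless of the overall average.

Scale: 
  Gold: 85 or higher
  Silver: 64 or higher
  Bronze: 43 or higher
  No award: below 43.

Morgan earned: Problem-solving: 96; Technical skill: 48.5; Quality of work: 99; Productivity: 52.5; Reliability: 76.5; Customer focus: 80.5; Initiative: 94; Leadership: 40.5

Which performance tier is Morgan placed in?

Technical skill score 48.5 < 60: minimum not met.
Weighted total:
  Problem-solving 96 × 0.09 = 8.64
  Technical skill 48.5 × 0.09 = 4.365
  Quality of work 99 × 0.09 = 8.91
  Productivity 52.5 × 0.18 = 9.45
  Reliability 76.5 × 0.08 = 6.12
  Customer focus 80.5 × 0.15 = 12.075
  Initiative 94 × 0.16 = 15.04
  Leadership 40.5 × 0.16 = 6.48
Sum = 71.08
Because the Technical skill minimum was not met, the result is No award.

No award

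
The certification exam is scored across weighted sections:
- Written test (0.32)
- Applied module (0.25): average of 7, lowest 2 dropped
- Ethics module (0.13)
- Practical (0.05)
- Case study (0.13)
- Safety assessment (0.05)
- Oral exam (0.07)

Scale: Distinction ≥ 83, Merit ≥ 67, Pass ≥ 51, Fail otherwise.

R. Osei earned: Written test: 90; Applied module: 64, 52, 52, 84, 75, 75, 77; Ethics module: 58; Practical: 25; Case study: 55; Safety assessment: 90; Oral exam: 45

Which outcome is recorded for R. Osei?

Merit

Applied module: drop 52, 52 → average of remaining 5 = 375/5 = 75
Weighted total:
  Written test 90 × 0.32 = 28.8
  Applied module 75 × 0.25 = 18.75
  Ethics module 58 × 0.13 = 7.54
  Practical 25 × 0.05 = 1.25
  Case study 55 × 0.13 = 7.15
  Safety assessment 90 × 0.05 = 4.5
  Oral exam 45 × 0.07 = 3.15
Sum = 71.14
71.14 is ≥ 67 and < 83 → Merit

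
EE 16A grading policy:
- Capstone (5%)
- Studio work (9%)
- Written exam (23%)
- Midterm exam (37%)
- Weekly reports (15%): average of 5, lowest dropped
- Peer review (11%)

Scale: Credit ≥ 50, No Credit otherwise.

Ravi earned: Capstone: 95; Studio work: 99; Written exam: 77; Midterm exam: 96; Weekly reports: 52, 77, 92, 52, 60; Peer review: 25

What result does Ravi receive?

Weekly reports: drop 52 → average of remaining 4 = 281/4 = 70.25
Weighted total:
  Capstone 95 × 0.05 = 4.75
  Studio work 99 × 0.09 = 8.91
  Written exam 77 × 0.23 = 17.71
  Midterm exam 96 × 0.37 = 35.52
  Weekly reports 70.25 × 0.15 = 10.5375
  Peer review 25 × 0.11 = 2.75
Sum = 80.1775
80.1775 ≥ 50 → Credit

Credit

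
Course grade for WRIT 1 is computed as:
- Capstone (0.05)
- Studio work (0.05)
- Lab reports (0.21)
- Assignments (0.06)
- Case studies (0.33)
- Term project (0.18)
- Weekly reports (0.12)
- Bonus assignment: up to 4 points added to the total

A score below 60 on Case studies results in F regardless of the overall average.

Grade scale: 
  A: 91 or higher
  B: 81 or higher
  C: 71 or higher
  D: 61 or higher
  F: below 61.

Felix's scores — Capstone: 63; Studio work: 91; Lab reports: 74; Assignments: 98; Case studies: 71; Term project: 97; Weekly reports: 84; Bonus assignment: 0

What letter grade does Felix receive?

Case studies score 71 ≥ 60: minimum met.
Weighted total:
  Capstone 63 × 0.05 = 3.15
  Studio work 91 × 0.05 = 4.55
  Lab reports 74 × 0.21 = 15.54
  Assignments 98 × 0.06 = 5.88
  Case studies 71 × 0.33 = 23.43
  Term project 97 × 0.18 = 17.46
  Weekly reports 84 × 0.12 = 10.08
Sum = 80.09
Bonus assignment: 80.09 + 0 = 80.09
80.09 is ≥ 71 and < 81 → C

C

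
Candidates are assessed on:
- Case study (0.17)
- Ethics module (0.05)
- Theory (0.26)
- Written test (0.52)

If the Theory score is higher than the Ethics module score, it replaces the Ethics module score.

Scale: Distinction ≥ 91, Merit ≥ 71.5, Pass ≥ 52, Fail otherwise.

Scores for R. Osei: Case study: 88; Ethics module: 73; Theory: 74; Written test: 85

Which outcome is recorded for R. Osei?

Merit

Theory (74) > Ethics module (73), so Ethics module counts as 74.
Weighted total:
  Case study 88 × 0.17 = 14.96
  Ethics module 74 × 0.05 = 3.7
  Theory 74 × 0.26 = 19.24
  Written test 85 × 0.52 = 44.2
Sum = 82.1
82.1 is ≥ 71.5 and < 91 → Merit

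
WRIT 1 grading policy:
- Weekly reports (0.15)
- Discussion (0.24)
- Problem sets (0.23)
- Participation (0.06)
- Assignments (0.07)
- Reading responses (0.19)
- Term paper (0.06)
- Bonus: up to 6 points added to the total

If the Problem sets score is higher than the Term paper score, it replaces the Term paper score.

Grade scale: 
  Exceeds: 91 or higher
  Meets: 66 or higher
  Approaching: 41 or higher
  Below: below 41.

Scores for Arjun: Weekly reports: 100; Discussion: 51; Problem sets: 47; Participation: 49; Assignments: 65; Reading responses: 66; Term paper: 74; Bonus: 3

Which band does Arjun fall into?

Problem sets (47) ≤ Term paper (74), so Term paper stays at 74.
Weighted total:
  Weekly reports 100 × 0.15 = 15
  Discussion 51 × 0.24 = 12.24
  Problem sets 47 × 0.23 = 10.81
  Participation 49 × 0.06 = 2.94
  Assignments 65 × 0.07 = 4.55
  Reading responses 66 × 0.19 = 12.54
  Term paper 74 × 0.06 = 4.44
Sum = 62.52
Bonus: 62.52 + 3 = 65.52
65.52 is ≥ 41 and < 66 → Approaching

Approaching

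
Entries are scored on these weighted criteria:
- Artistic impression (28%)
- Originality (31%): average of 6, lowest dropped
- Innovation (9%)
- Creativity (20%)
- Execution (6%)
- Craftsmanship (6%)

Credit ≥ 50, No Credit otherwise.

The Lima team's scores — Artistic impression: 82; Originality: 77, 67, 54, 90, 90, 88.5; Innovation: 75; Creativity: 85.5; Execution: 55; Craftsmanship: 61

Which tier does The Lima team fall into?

Credit

Originality: drop 54 → average of remaining 5 = 412.5/5 = 82.5
Weighted total:
  Artistic impression 82 × 0.28 = 22.96
  Originality 82.5 × 0.31 = 25.575
  Innovation 75 × 0.09 = 6.75
  Creativity 85.5 × 0.2 = 17.1
  Execution 55 × 0.06 = 3.3
  Craftsmanship 61 × 0.06 = 3.66
Sum = 79.345
79.345 ≥ 50 → Credit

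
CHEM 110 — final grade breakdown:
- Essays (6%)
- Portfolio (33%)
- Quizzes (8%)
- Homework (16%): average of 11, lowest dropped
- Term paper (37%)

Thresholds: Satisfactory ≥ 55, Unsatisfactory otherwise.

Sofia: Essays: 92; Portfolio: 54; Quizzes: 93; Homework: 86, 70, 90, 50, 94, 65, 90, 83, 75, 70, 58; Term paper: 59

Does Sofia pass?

Homework: drop 50 → average of remaining 10 = 781/10 = 78.1
Weighted total:
  Essays 92 × 0.06 = 5.52
  Portfolio 54 × 0.33 = 17.82
  Quizzes 93 × 0.08 = 7.44
  Homework 78.1 × 0.16 = 12.496
  Term paper 59 × 0.37 = 21.83
Sum = 65.106
65.106 ≥ 55 → Satisfactory

Satisfactory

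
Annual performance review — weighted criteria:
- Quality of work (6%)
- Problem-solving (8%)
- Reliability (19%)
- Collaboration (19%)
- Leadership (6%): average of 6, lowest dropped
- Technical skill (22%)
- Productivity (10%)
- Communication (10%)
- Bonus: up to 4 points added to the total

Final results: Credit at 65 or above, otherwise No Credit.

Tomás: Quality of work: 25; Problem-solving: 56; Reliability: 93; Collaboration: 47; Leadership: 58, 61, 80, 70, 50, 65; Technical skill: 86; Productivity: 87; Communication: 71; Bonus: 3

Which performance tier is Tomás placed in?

Leadership: drop 50 → average of remaining 5 = 334/5 = 66.8
Weighted total:
  Quality of work 25 × 0.06 = 1.5
  Problem-solving 56 × 0.08 = 4.48
  Reliability 93 × 0.19 = 17.67
  Collaboration 47 × 0.19 = 8.93
  Leadership 66.8 × 0.06 = 4.008
  Technical skill 86 × 0.22 = 18.92
  Productivity 87 × 0.1 = 8.7
  Communication 71 × 0.1 = 7.1
Sum = 71.308
Bonus: 71.308 + 3 = 74.308
74.308 ≥ 65 → Credit

Credit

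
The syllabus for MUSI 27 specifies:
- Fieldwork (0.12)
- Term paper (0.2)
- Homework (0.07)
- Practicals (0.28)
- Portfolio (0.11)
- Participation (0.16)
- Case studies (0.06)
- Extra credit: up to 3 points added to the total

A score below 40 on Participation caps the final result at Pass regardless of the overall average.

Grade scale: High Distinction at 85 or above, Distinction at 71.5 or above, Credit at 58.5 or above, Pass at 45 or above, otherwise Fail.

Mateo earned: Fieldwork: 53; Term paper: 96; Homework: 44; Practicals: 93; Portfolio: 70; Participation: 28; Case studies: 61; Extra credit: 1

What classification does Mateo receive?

Participation score 28 < 40: minimum not met.
Weighted total:
  Fieldwork 53 × 0.12 = 6.36
  Term paper 96 × 0.2 = 19.2
  Homework 44 × 0.07 = 3.08
  Practicals 93 × 0.28 = 26.04
  Portfolio 70 × 0.11 = 7.7
  Participation 28 × 0.16 = 4.48
  Case studies 61 × 0.06 = 3.66
Sum = 70.52
Extra credit: 70.52 + 1 = 71.52
71.52 would be Distinction; cap at Pass applies → Pass.

Pass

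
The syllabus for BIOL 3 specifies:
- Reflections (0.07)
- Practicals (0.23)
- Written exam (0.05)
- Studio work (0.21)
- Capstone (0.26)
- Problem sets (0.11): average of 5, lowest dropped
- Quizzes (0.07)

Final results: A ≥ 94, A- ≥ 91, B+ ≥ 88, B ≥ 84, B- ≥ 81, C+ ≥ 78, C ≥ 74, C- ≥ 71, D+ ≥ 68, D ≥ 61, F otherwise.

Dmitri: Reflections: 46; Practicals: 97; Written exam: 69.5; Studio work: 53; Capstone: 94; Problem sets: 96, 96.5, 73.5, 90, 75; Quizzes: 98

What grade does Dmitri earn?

B-

Problem sets: drop 73.5 → average of remaining 4 = 357.5/4 = 89.375
Weighted total:
  Reflections 46 × 0.07 = 3.22
  Practicals 97 × 0.23 = 22.31
  Written exam 69.5 × 0.05 = 3.475
  Studio work 53 × 0.21 = 11.13
  Capstone 94 × 0.26 = 24.44
  Problem sets 89.375 × 0.11 = 9.83125
  Quizzes 98 × 0.07 = 6.86
Sum = 81.26625
81.26625 is ≥ 81 and < 84 → B-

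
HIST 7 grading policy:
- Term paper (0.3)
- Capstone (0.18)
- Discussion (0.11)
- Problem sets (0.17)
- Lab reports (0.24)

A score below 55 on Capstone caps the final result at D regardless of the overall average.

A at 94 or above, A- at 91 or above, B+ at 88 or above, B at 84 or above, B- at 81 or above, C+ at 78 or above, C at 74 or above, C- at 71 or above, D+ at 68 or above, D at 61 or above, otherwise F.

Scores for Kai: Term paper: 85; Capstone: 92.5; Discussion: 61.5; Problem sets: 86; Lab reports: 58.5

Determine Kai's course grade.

Capstone score 92.5 ≥ 55: minimum met.
Weighted total:
  Term paper 85 × 0.3 = 25.5
  Capstone 92.5 × 0.18 = 16.65
  Discussion 61.5 × 0.11 = 6.765
  Problem sets 86 × 0.17 = 14.62
  Lab reports 58.5 × 0.24 = 14.04
Sum = 77.575
77.575 is ≥ 74 and < 78 → C

C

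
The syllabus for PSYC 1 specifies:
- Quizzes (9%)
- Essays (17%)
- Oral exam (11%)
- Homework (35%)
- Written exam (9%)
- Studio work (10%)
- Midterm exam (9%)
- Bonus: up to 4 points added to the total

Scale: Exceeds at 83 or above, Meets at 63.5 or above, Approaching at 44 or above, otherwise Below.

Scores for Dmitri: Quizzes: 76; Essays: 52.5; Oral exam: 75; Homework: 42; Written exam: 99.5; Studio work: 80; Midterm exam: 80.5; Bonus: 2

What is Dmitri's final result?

Weighted total:
  Quizzes 76 × 0.09 = 6.84
  Essays 52.5 × 0.17 = 8.925
  Oral exam 75 × 0.11 = 8.25
  Homework 42 × 0.35 = 14.7
  Written exam 99.5 × 0.09 = 8.955
  Studio work 80 × 0.1 = 8
  Midterm exam 80.5 × 0.09 = 7.245
Sum = 62.915
Bonus: 62.915 + 2 = 64.915
64.915 is ≥ 63.5 and < 83 → Meets

Meets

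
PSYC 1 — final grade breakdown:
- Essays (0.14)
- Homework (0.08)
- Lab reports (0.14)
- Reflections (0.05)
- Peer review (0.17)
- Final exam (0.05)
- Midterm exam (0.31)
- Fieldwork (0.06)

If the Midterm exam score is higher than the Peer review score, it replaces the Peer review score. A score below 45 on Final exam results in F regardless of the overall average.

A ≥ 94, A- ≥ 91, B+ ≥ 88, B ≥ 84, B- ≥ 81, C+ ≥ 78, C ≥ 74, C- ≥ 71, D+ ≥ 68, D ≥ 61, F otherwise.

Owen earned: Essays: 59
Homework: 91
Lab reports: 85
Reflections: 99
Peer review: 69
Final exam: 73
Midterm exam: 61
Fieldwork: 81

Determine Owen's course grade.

C-

Midterm exam (61) ≤ Peer review (69), so Peer review stays at 69.
Final exam score 73 ≥ 45: minimum met.
Weighted total:
  Essays 59 × 0.14 = 8.26
  Homework 91 × 0.08 = 7.28
  Lab reports 85 × 0.14 = 11.9
  Reflections 99 × 0.05 = 4.95
  Peer review 69 × 0.17 = 11.73
  Final exam 73 × 0.05 = 3.65
  Midterm exam 61 × 0.31 = 18.91
  Fieldwork 81 × 0.06 = 4.86
Sum = 71.54
71.54 is ≥ 71 and < 74 → C-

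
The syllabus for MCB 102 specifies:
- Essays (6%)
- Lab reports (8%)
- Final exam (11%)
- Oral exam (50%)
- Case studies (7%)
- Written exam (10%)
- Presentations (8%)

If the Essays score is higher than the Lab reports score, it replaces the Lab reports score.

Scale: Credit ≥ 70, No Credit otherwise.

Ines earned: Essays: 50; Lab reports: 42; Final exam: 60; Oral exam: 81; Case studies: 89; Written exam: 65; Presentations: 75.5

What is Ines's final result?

Credit

Essays (50) > Lab reports (42), so Lab reports counts as 50.
Weighted total:
  Essays 50 × 0.06 = 3
  Lab reports 50 × 0.08 = 4
  Final exam 60 × 0.11 = 6.6
  Oral exam 81 × 0.5 = 40.5
  Case studies 89 × 0.07 = 6.23
  Written exam 65 × 0.1 = 6.5
  Presentations 75.5 × 0.08 = 6.04
Sum = 72.87
72.87 ≥ 70 → Credit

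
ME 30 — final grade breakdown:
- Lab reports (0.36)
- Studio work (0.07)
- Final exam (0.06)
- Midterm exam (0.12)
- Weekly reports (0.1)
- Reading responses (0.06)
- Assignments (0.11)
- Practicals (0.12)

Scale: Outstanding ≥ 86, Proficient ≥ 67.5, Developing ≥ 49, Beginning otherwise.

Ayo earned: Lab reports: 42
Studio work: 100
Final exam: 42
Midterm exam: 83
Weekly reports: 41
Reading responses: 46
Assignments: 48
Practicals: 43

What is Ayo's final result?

Weighted total:
  Lab reports 42 × 0.36 = 15.12
  Studio work 100 × 0.07 = 7
  Final exam 42 × 0.06 = 2.52
  Midterm exam 83 × 0.12 = 9.96
  Weekly reports 41 × 0.1 = 4.1
  Reading responses 46 × 0.06 = 2.76
  Assignments 48 × 0.11 = 5.28
  Practicals 43 × 0.12 = 5.16
Sum = 51.9
51.9 is ≥ 49 and < 67.5 → Developing

Developing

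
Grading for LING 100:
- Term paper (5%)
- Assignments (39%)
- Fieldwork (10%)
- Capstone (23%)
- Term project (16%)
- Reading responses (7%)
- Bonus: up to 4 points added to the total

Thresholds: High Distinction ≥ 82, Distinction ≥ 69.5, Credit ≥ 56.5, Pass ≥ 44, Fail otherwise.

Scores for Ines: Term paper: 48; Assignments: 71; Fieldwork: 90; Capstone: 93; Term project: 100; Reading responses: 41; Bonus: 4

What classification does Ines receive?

Weighted total:
  Term paper 48 × 0.05 = 2.4
  Assignments 71 × 0.39 = 27.69
  Fieldwork 90 × 0.1 = 9
  Capstone 93 × 0.23 = 21.39
  Term project 100 × 0.16 = 16
  Reading responses 41 × 0.07 = 2.87
Sum = 79.35
Bonus: 79.35 + 4 = 83.35
83.35 ≥ 82 → High Distinction

High Distinction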